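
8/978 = 4/489 ≈ 0.00818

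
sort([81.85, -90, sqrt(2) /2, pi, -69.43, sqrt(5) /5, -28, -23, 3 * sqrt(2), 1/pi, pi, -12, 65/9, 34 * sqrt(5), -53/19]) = [-90, -69.43, -28, -23, -12, -53/19, 1/pi, sqrt(5) /5, sqrt(2) /2, pi, pi, 3 * sqrt(2), 65/9, 34 * sqrt(5), 81.85]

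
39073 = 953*41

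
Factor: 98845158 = 2^1 * 3^1 * 16474193^1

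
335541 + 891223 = 1226764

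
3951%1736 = 479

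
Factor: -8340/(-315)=2^2 * 3^(-1) * 7^(-1) * 139^1=556/21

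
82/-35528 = -41/17764 ≈ -0.00231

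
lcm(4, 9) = 36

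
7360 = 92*80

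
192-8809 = -8617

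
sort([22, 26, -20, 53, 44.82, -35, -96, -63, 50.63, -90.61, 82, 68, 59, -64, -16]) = [-96, -90.61, -64, -63, -35, -20, -16, 22, 26, 44.82, 50.63, 53, 59, 68, 82]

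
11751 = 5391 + 6360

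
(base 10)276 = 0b100010100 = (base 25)b1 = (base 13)183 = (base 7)543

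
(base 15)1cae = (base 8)14137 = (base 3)22120002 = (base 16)185f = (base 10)6239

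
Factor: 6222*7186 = 2^2*3^1*17^1*61^1*3593^1 = 44711292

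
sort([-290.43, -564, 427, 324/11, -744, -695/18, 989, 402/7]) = [-744, -564, -290.43, -695/18, 324/11, 402/7, 427, 989]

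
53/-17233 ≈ -0.00308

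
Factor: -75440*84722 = -1*2^5*5^1*11^1*23^1*41^1*3851^1 = -6391427680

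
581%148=137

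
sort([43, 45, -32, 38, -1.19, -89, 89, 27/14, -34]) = [-89, -34, -32, -1.19, 27/14, 38, 43, 45, 89]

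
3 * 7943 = 23829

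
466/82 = 5 + 28/41 ≈ 5.68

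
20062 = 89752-69690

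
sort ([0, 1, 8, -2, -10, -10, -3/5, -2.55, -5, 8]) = [-10, -10, -5, -2.55, -2, -3/5, 0, 1, 8, 8]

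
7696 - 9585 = -1889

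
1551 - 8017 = -6466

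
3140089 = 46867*67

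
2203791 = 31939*69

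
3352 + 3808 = 7160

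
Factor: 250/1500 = 2^(-1) * 3^(-1) = 1/6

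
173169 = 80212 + 92957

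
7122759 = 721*9879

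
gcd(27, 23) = 1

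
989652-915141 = 74511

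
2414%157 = 59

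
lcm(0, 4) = 0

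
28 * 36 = 1008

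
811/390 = 2 + 31/390 ≈ 2.08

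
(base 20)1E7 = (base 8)1257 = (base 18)223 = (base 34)K7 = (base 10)687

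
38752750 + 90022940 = 128775690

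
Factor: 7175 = 5^2*7^1*41^1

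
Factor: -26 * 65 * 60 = -1 * 2^3 * 3^1 * 5^2 * 13^2 = -101400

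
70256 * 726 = 51005856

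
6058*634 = 3840772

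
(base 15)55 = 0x50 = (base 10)80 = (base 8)120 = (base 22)3e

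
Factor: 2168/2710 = 2^2*5^(-1) = 4/5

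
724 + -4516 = -3792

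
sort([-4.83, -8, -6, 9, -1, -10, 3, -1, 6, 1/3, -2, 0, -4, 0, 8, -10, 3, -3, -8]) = [-10, -10, -8, -8, -6, -4.83, -4, -3, -2, -1, -1, 0, 0, 1/3, 3, 3, 6, 8, 9]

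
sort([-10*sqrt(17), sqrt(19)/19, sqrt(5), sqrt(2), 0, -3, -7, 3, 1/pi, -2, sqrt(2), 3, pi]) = [-10*sqrt(17), -7, -3, -2, 0, sqrt(19)/19, 1/pi, sqrt(2), sqrt(2), sqrt(5), 3, 3, pi]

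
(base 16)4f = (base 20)3j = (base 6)211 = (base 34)2b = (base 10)79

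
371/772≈0.481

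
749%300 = 149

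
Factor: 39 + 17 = 2^3*7^1 = 56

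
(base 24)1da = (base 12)62a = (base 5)12043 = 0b1110000010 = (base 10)898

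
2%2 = 0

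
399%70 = 49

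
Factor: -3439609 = -1 * 3439609^1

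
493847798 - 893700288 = -399852490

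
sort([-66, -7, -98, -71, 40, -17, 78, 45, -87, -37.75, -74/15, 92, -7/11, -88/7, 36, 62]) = [-98, -87, -71, -66, -37.75, -17, -88/7, -7, -74/15, -7/11, 36, 40, 45, 62, 78, 92]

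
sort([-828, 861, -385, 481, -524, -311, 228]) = [-828, -524, -385, -311, 228, 481, 861]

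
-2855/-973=2 + 909/973 ≈ 2.93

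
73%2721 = 73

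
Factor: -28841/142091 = -1*191^1*941^(-1) = -191/941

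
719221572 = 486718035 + 232503537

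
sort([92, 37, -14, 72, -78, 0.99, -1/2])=[-78, -14, -1/2, 0.99, 37, 72, 92]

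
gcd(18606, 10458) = 42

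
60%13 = 8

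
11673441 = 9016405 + 2657036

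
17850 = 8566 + 9284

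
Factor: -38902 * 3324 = -1 * 2^3 * 3^1 * 53^1 * 277^1 * 367^1 = -129310248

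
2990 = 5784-2794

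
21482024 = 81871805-60389781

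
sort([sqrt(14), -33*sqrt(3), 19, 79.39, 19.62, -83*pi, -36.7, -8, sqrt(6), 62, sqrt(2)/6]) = [-83*pi, -33*sqrt(3), -36.7, -8, sqrt(2)/6, sqrt(6), sqrt(14), 19, 19.62, 62, 79.39]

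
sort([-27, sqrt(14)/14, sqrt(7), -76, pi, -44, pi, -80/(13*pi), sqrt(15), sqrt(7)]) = [-76, -44, -27, -80/(13*pi), sqrt(14)/14, sqrt(7), sqrt(7), pi, pi, sqrt(15)]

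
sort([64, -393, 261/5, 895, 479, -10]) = [-393, -10, 261/5, 64, 479, 895]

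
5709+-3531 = 2178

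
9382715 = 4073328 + 5309387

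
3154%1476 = 202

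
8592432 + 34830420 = 43422852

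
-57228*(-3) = 171684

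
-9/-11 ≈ 0.818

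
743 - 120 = 623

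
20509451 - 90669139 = -70159688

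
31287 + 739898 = 771185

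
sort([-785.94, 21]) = [-785.94, 21]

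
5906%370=356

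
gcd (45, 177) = 3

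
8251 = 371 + 7880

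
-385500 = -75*5140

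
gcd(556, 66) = 2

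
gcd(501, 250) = 1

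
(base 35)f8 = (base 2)1000010101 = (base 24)m5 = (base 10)533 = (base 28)j1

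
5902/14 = 2951/7 ≈ 421.57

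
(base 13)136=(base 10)214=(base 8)326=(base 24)8m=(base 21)a4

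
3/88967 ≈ 0.0000337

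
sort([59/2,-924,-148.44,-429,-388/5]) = [-924,-429,-148.44,-388/5,59/2]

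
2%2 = 0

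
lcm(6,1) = 6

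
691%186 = 133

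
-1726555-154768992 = -156495547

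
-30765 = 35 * (-879)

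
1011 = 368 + 643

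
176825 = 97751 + 79074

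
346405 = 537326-190921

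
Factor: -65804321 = -1*11^1*1543^1*3877^1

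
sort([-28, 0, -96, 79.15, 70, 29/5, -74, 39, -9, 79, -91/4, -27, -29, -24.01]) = [-96, -74, -29, -28, -27, -24.01, -91/4, -9, 0, 29/5, 39, 70, 79, 79.15]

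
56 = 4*14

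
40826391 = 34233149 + 6593242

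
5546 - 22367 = -16821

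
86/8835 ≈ 0.00973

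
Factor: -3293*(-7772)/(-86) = -1*2^1*29^1*37^1*43^(-1)*67^1*89^1 = -12796598/43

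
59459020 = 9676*6145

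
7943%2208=1319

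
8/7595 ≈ 0.00105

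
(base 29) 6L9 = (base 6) 42120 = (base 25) 91E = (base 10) 5664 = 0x1620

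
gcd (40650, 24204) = 6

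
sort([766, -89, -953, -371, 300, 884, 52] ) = [-953, -371, -89, 52, 300, 766, 884] 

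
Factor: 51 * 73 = 3^1 * 17^1 * 73^1 = 3723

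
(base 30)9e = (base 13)18b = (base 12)1b8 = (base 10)284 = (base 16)11c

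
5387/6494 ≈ 0.830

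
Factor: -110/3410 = -1 * 31^(-1) = -1/31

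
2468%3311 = 2468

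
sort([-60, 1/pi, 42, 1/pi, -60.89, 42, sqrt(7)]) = [-60.89, -60, 1/pi, 1/pi, sqrt(7), 42, 42]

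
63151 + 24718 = 87869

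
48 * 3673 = 176304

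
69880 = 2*34940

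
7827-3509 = 4318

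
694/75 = 9 + 19/75 ≈ 9.25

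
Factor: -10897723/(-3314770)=2^(-1) * 5^(-1) * 271^1 * 503^(-1) * 659^(-1) * 40213^1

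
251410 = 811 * 310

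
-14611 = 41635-56246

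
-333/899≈-0.370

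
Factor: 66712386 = 2^1 * 3^1 * 13^1 * 17^1 * 50311^1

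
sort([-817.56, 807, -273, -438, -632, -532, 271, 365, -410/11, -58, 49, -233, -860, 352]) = [-860, -817.56, -632, -532, -438, -273, -233, -58, -410/11, 49, 271, 352, 365, 807]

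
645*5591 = 3606195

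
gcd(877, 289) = 1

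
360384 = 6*60064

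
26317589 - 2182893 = 24134696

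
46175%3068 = 155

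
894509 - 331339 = 563170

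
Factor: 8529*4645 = 3^1*5^1*929^1*2843^1 = 39617205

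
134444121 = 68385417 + 66058704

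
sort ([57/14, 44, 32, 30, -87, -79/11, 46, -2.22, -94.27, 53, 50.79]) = [-94.27, -87, -79/11, -2.22, 57/14, 30, 32, 44, 46, 50.79, 53]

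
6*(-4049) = -24294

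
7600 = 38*200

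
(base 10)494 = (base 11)40a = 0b111101110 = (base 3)200022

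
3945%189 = 165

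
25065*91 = 2280915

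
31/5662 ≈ 0.00548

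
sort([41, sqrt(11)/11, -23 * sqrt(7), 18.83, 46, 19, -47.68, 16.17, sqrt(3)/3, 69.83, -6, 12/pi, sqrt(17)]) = [-23 * sqrt(7), -47.68, -6, sqrt(11)/11, sqrt(3)/3, 12/pi, sqrt(17), 16.17, 18.83, 19, 41, 46, 69.83]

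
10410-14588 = -4178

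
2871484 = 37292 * 77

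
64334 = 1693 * 38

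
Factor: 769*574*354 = 2^2*3^1*7^1*41^1*59^1*769^1 = 156257724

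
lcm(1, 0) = 0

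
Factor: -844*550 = -1*2^3*5^2*11^1*211^1 = -464200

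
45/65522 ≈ 0.000687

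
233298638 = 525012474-291713836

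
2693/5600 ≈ 0.481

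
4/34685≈0.000115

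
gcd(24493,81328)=1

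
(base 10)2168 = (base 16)878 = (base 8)4170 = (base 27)2q8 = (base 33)1wn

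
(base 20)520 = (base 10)2040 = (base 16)7f8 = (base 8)3770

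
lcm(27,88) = 2376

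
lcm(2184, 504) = 6552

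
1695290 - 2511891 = -816601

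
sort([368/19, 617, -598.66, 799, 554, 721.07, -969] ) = [-969, -598.66, 368/19, 554, 617, 721.07, 799] 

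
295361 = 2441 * 121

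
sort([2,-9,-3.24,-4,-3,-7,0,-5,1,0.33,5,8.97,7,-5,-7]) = [-9,-7,-7,-5,-5,-4,-3.24,-3,0,0.33,1,2,5,7,8.97]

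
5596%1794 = 214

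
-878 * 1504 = -1320512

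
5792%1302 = 584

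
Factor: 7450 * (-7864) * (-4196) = 2^6 * 5^2 * 149^1 * 983^1 * 1049^1 = 245830212800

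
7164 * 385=2758140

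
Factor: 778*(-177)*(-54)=2^2*3^4*59^1*389^1=7436124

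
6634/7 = 947 + 5/7 ≈ 947.71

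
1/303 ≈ 0.00330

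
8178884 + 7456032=15634916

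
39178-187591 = -148413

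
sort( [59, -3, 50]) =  [-3, 50, 59]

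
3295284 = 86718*38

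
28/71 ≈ 0.394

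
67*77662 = 5203354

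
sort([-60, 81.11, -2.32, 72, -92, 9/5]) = [-92, -60, -2.32, 9/5, 72, 81.11]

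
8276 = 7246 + 1030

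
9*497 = 4473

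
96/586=48/293 ≈ 0.164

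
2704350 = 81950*33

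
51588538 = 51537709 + 50829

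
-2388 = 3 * (-796)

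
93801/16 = 5862 + 9/16 ≈ 5862.56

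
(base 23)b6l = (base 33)5g5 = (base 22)c7g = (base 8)13532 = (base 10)5978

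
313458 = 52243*6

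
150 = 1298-1148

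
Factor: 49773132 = 2^2*3^2*331^1*4177^1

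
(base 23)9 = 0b1001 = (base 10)9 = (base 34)9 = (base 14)9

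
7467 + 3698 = 11165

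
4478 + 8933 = 13411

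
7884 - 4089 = 3795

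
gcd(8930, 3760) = 470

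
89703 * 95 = 8521785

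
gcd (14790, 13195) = 145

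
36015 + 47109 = 83124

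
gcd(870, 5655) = 435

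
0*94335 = 0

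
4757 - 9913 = -5156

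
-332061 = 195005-527066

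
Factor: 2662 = 2^1 * 11^3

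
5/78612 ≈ 0.0000636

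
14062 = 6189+7873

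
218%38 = 28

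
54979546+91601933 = 146581479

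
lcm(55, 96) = 5280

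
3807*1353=5150871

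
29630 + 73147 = 102777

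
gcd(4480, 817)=1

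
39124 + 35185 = 74309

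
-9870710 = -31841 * 310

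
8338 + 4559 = 12897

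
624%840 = 624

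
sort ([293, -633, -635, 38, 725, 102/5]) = [-635, -633, 102/5, 38, 293, 725]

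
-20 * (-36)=720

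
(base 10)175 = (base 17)a5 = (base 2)10101111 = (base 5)1200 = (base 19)94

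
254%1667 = 254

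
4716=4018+698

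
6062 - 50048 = -43986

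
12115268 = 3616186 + 8499082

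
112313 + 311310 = 423623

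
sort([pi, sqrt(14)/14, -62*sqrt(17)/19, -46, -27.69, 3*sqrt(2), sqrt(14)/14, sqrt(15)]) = [-46, -27.69, -62*sqrt(17)/19, sqrt(14)/14, sqrt(14)/14, pi, sqrt(15), 3*sqrt(2)]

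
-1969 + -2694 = -4663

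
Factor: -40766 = -1*2^1*11^1*17^1*109^1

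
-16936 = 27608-44544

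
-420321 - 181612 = -601933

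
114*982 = 111948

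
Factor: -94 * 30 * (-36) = 2^4 * 3^3 * 5^1 * 47^1 = 101520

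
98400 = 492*200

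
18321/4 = 4580 + 1/4 = 4580.25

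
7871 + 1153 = 9024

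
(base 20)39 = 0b1000101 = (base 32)25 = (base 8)105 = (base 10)69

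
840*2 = 1680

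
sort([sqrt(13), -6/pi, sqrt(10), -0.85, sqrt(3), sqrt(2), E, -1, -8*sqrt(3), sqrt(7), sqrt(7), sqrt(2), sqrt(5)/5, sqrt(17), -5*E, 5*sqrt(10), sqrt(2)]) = [-8*sqrt(3), -5*E, -6/pi, -1, -0.85, sqrt(5)/5, sqrt(2), sqrt(2), sqrt(2), sqrt(3), sqrt(7), sqrt(7), E, sqrt(10), sqrt(13), sqrt(17), 5*sqrt(10)]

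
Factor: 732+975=3^1 * 569^1=1707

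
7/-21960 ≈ -0.000319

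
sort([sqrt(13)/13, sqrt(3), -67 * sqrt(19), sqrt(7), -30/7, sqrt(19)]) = [-67 * sqrt(19), -30/7, sqrt(13)/13, sqrt(3), sqrt(7), sqrt(19)]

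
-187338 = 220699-408037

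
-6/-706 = 3/353 ≈ 0.00850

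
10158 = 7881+2277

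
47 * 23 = 1081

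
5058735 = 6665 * 759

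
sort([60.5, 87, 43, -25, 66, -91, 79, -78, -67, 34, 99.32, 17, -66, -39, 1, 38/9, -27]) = [-91, -78, -67, -66, -39, -27, -25, 1, 38/9, 17, 34, 43, 60.5, 66, 79, 87, 99.32]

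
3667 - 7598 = -3931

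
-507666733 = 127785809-635452542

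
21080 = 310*68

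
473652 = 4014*118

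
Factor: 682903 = 13^1*131^1*401^1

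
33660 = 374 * 90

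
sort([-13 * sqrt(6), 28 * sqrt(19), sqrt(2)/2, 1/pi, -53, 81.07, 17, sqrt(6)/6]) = [-53, -13 * sqrt(6), 1/pi, sqrt(6)/6, sqrt(2)/2, 17, 81.07, 28 * sqrt(19)]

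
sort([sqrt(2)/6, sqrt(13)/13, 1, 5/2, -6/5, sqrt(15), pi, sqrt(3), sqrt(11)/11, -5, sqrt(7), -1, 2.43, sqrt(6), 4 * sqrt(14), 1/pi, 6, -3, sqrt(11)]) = [-5, -3, -6/5, -1, sqrt(2)/6, sqrt(13)/13, sqrt(11)/11, 1/pi, 1, sqrt(3), 2.43, sqrt(6), 5/2, sqrt(7), pi, sqrt(11), sqrt(15), 6, 4 * sqrt(14)]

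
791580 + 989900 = 1781480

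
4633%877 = 248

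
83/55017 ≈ 0.00151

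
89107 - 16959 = 72148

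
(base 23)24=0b110010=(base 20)2a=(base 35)1f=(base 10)50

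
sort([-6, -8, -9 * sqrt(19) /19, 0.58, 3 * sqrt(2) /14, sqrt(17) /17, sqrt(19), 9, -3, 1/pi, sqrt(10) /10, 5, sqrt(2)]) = [-8, -6, -3, -9 * sqrt(19) /19, sqrt(17) /17, 3 * sqrt(2) /14, sqrt(10) /10, 1/pi, 0.58, sqrt(2), sqrt(19), 5, 9]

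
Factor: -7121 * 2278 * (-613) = 2^1 * 17^1 * 67^1 * 613^1 * 7121^1 = 9943864094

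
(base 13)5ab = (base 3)1100112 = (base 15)45b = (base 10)986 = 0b1111011010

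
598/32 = 299/16 ≈ 18.69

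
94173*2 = 188346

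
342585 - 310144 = 32441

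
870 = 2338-1468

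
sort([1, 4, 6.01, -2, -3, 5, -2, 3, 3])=[-3, -2, -2, 1, 3, 3, 4, 5, 6.01]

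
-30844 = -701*44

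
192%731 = 192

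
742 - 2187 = -1445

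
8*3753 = 30024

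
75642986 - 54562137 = 21080849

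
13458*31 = 417198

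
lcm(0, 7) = 0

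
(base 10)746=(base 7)2114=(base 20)1h6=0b1011101010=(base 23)19a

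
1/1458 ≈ 0.000686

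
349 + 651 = 1000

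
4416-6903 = -2487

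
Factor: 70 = 2^1*5^1*7^1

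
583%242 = 99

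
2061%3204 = 2061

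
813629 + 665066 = 1478695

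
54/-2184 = -9/364 ≈ -0.0247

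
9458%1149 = 266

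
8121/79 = 102+63/79 ≈ 102.80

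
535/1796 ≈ 0.298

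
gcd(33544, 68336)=8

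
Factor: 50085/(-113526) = -1*2^(-1)*3^1*5^1*17^(-1) = -15/34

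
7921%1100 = 221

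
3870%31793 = 3870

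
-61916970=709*(-87330)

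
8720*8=69760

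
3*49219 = 147657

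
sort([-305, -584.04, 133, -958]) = [-958, -584.04, -305, 133]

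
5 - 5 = 0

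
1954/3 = 651 + 1/3 ≈ 651.33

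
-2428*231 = -560868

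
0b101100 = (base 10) 44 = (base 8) 54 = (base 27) 1h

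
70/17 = 4 + 2/17 ≈ 4.12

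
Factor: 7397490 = 2^1*3^1*5^1*23^1*71^1*151^1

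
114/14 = 8 + 1/7≈8.14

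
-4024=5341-9365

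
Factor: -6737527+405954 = -1*6331573^1 = -6331573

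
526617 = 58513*9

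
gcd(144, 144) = 144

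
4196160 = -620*(-6768)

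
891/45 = 99/5 = 19.80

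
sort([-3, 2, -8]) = [-8, -3, 2]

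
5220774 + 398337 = 5619111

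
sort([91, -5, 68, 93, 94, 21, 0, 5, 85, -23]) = [-23, -5, 0, 5, 21, 68, 85, 91, 93, 94]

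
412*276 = 113712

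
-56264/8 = -7033 = -7033.00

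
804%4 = 0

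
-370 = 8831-9201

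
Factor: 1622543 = 13^1 * 19^1 * 6569^1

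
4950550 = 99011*50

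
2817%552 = 57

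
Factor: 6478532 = 2^2*1619633^1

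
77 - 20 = 57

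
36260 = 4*9065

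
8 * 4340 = 34720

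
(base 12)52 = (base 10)62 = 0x3e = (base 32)1u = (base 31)20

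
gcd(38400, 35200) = 3200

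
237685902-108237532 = 129448370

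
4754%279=11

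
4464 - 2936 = 1528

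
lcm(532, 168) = 3192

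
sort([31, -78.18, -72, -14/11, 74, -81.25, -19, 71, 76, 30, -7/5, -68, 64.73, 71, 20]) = [-81.25, -78.18, -72, -68, -19, -7/5, -14/11, 20, 30, 31, 64.73, 71, 71, 74, 76]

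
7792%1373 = 927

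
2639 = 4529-1890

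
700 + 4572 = 5272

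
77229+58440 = 135669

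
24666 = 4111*6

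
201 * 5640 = 1133640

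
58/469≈0.124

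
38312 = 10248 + 28064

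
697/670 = 1+27/670 ≈ 1.04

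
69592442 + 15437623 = 85030065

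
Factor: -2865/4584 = -1*2^(-3)*5^1 = -5/8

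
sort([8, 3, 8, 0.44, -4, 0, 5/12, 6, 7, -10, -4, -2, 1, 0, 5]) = [-10, -4, -4, -2, 0, 0, 5/12, 0.44, 1, 3, 5, 6, 7, 8, 8]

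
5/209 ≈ 0.0239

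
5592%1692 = 516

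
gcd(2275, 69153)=7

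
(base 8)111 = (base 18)41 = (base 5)243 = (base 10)73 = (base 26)2l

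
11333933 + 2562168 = 13896101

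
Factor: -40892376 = -1*2^3*3^1*7^1*401^1*607^1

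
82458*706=58215348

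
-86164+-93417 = -179581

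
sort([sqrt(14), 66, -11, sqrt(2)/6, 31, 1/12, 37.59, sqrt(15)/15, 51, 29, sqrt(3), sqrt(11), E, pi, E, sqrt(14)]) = [-11, 1/12, sqrt(2)/6, sqrt(15)/15, sqrt(3), E, E, pi, sqrt(11), sqrt(14), sqrt(14), 29, 31, 37.59, 51, 66]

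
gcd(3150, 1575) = 1575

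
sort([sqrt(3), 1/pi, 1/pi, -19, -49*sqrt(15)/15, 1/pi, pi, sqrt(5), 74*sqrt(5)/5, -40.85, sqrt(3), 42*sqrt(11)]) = [-40.85, -19, -49*sqrt(15)/15, 1/pi, 1/pi, 1/pi, sqrt(3), sqrt(3), sqrt(5), pi, 74*sqrt(5)/5, 42*sqrt(11)]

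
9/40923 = 1/4547 ≈ 0.000220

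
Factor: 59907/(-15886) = -1 * 2^(-1) * 3^1 * 13^(-2) * 19^1 * 47^(-1) * 1051^1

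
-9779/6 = -1629 - 5/6 ≈ -1629.83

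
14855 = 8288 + 6567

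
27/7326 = 3/814 ≈ 0.00369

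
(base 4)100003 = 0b10000000011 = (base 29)16c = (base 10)1027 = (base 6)4431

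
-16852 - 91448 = -108300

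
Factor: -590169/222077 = -1*3^1*127^1*137^ (-1)*1549^1*1621^ (-1)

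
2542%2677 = 2542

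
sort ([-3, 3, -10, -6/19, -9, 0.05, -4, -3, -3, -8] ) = [-10, -9, -8, -4, -3, -3, -3, -6/19, 0.05, 3] 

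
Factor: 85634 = 2^1*47^1*911^1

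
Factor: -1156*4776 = -1*2^5*3^1*17^2*199^1 = -5521056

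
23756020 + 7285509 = 31041529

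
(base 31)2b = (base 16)49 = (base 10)73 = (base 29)2f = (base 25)2n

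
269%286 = 269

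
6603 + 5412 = 12015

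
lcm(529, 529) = 529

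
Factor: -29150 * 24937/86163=-1 * 2^1 * 3^(-1) * 5^2 * 7^(-1) * 11^1 * 53^1 * 373^(-1) * 2267^1=-66083050/7833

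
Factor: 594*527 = 2^1*3^3*11^1*17^1*31^1 = 313038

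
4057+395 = 4452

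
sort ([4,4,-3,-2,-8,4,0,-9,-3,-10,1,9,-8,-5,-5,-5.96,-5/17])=[-10,-9,-8,-8,-5.96,-5,-5,-3,-3,-2,-5/17,0,1,4,4,4,9]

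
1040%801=239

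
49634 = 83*598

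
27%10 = 7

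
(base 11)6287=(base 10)8323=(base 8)20203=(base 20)10g3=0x2083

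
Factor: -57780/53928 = -1 * 2^(-1) * 3^1 * 5^1 * 7^(-1) = -15/14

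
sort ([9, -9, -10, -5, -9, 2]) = [-10, -9, -9, -5, 2, 9]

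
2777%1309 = 159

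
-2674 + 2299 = -375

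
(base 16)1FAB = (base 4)1332223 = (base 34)70F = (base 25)CO7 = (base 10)8107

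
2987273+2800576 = 5787849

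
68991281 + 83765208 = 152756489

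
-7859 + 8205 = 346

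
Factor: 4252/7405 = 2^2 * 5^(-1) * 1063^1 * 1481^(-1)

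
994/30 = 33 + 2/15 ≈ 33.13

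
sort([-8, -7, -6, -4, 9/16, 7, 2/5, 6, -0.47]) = [-8, -7, -6, -4, -0.47, 2/5, 9/16, 6, 7]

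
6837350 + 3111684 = 9949034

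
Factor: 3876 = 2^2*3^1*17^1*19^1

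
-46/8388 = -23/4194 ≈ -0.00548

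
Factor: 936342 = 2^1*3^2*11^1*4729^1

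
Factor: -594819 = -1*3^2*29^1*43^1*53^1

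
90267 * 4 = 361068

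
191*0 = 0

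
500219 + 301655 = 801874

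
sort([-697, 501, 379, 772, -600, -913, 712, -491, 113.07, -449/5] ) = [-913, -697, -600, -491, -449/5, 113.07, 379, 501, 712, 772] 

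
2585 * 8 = 20680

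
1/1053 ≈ 0.000950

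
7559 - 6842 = 717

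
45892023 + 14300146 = 60192169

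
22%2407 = 22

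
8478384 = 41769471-33291087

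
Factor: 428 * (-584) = -1 * 2^5 * 73^1 * 107^1 = -249952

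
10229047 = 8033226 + 2195821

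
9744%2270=664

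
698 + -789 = -91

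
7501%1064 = 53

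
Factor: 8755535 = 5^1*29^1*60383^1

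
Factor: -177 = -1 * 3^1 * 59^1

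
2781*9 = 25029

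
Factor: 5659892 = 2^2*7^2*67^1*431^1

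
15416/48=1927/6 ≈ 321.17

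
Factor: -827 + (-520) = -1*3^1*449^1 = -1347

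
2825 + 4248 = 7073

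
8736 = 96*91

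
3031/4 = 757 + 3/4 = 757.75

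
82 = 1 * 82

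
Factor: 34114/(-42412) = -1 * 2^(-1) * 23^(-1) * 37^1 = -37/46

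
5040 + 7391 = 12431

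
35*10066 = 352310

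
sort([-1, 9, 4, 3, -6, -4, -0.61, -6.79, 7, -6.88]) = [-6.88, -6.79, -6, -4, -1, -0.61, 3, 4, 7, 9]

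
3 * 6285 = 18855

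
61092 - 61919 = -827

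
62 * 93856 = 5819072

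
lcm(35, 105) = 105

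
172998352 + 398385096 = 571383448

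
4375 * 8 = 35000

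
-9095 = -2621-6474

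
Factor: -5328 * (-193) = 2^4 * 3^2 * 37^1 * 193^1 = 1028304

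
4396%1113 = 1057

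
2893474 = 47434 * 61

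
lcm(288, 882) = 14112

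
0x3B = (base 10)59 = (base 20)2J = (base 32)1R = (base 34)1P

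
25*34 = 850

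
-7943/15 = -529 - 8/15 ≈ -529.53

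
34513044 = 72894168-38381124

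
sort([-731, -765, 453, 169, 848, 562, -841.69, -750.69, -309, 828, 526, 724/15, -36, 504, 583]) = [-841.69, -765, -750.69, -731, -309, -36, 724/15, 169, 453, 504, 526, 562, 583, 828, 848]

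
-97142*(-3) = 291426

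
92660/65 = 18532/13 ≈ 1425.54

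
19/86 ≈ 0.221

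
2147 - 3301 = -1154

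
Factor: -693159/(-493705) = 3^1 * 5^(-1) * 293^(-1) * 337^(-1) * 231053^1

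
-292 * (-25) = 7300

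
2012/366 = 1006/183≈5.50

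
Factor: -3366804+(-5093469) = -1 * 3^1 * 61^1 * 83^1 * 557^1 = -8460273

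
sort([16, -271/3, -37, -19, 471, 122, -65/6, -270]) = [-270, -271/3, -37, -19, -65/6, 16, 122, 471]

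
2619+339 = 2958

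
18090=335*54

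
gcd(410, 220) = 10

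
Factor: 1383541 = 37^1 * 61^1 * 613^1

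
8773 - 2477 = 6296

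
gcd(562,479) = 1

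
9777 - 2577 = 7200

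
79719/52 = 1533 + 3/52 ≈ 1533.06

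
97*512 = 49664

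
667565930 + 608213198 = 1275779128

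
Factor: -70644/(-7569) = 2^2 * 3^(-1) * 7^1 = 28/3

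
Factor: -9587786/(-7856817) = 2^1*3^(-1)*13^1*499^1*643^(-1)*739^1*4073^(-1)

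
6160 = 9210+-3050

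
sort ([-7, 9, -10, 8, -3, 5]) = [-10, -7, -3, 5, 8, 9]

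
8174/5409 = 1 + 2765/5409 ≈ 1.51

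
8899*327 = 2909973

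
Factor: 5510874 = 2^1 * 3^1 * 19^1 * 48341^1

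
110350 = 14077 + 96273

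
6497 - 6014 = 483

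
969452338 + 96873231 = 1066325569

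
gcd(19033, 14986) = 1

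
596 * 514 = 306344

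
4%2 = 0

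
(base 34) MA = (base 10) 758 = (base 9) 1032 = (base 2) 1011110110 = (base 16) 2F6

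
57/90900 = 19/30300 ≈ 0.000627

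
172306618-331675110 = -159368492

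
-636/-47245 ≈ 0.0135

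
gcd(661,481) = 1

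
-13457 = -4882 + -8575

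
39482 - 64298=-24816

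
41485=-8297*(-5)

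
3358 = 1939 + 1419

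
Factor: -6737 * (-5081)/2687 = 2687^ (-1) * 5081^1 * 6737^1 = 34230697/2687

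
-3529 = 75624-79153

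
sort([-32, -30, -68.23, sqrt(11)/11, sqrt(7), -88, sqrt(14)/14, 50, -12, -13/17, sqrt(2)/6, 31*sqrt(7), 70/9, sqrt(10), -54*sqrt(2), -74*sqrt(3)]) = [-74*sqrt(3), -88, -54*sqrt(2), -68.23, -32, -30, -12, -13/17, sqrt(2)/6, sqrt(14)/14, sqrt(11)/11, sqrt(7), sqrt(10), 70/9, 50, 31*sqrt(7)]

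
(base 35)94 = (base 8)477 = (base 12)227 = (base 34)9d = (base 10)319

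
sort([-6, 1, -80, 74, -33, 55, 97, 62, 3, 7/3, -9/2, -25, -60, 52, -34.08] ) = [-80, -60, -34.08, -33, -25, -6, -9/2, 1, 7/3, 3, 52, 55, 62, 74, 97] 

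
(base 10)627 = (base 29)li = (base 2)1001110011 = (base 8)1163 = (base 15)2bc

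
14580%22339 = 14580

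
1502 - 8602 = -7100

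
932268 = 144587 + 787681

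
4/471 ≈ 0.00849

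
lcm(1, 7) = 7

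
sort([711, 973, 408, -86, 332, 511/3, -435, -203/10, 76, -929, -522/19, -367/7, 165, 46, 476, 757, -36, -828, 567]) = [-929, -828, -435, -86, -367/7, -36, -522/19, -203/10, 46, 76, 165, 511/3, 332, 408, 476, 567, 711, 757, 973]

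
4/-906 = -2/453 ≈ -0.00442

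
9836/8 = 2459/2 = 1229.50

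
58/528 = 29/264 ≈ 0.110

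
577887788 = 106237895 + 471649893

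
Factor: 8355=3^1*5^1*557^1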